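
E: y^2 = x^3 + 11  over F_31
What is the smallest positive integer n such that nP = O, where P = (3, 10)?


Compute successive multiples of P until we hit O:
  1P = (3, 10)
  2P = (30, 14)
  3P = (30, 17)
  4P = (3, 21)
  5P = O

ord(P) = 5


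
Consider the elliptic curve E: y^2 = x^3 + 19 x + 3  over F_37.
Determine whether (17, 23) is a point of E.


Check whether y^2 = x^3 + 19 x + 3 (mod 37) for (x, y) = (17, 23).
LHS: y^2 = 23^2 mod 37 = 11
RHS: x^3 + 19 x + 3 = 17^3 + 19*17 + 3 mod 37 = 22
LHS != RHS

No, not on the curve


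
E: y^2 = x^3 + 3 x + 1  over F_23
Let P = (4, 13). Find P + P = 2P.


Doubling: s = (3 x1^2 + a) / (2 y1)
s = (3*4^2 + 3) / (2*13) mod 23 = 17
x3 = s^2 - 2 x1 mod 23 = 17^2 - 2*4 = 5
y3 = s (x1 - x3) - y1 mod 23 = 17 * (4 - 5) - 13 = 16

2P = (5, 16)


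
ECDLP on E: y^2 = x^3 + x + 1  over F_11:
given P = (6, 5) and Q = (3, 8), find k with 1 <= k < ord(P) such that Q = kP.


Enumerate multiples of P until we hit Q = (3, 8):
  1P = (6, 5)
  2P = (0, 1)
  3P = (3, 8)
Match found at i = 3.

k = 3


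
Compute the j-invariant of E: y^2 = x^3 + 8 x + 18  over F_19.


Delta = -16(4 a^3 + 27 b^2) mod 19 = 12
-1728 * (4 a)^3 = -1728 * (4*8)^3 mod 19 = 12
j = 12 * 12^(-1) mod 19 = 1

j = 1 (mod 19)


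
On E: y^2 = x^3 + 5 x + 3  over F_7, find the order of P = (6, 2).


Compute successive multiples of P until we hit O:
  1P = (6, 2)
  2P = (6, 5)
  3P = O

ord(P) = 3


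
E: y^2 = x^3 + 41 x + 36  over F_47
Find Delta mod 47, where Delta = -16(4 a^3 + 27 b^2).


4 a^3 + 27 b^2 = 4*41^3 + 27*36^2 = 275684 + 34992 = 310676
Delta = -16 * (310676) = -4970816
Delta mod 47 = 45

Delta = 45 (mod 47)


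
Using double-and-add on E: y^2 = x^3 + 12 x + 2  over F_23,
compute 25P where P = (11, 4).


k = 25 = 11001_2 (binary, LSB first: 10011)
Double-and-add from P = (11, 4):
  bit 0 = 1: acc = O + (11, 4) = (11, 4)
  bit 1 = 0: acc unchanged = (11, 4)
  bit 2 = 0: acc unchanged = (11, 4)
  bit 3 = 1: acc = (11, 4) + (20, 13) = (16, 14)
  bit 4 = 1: acc = (16, 14) + (14, 19) = (5, 16)

25P = (5, 16)


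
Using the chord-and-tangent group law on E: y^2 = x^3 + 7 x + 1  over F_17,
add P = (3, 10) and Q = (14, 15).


P != Q, so use the chord formula.
s = (y2 - y1) / (x2 - x1) = (5) / (11) mod 17 = 2
x3 = s^2 - x1 - x2 mod 17 = 2^2 - 3 - 14 = 4
y3 = s (x1 - x3) - y1 mod 17 = 2 * (3 - 4) - 10 = 5

P + Q = (4, 5)


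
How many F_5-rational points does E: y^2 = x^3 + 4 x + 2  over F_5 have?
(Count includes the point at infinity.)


For each x in F_5, count y with y^2 = x^3 + 4 x + 2 mod 5:
  x = 3: RHS = 1, y in [1, 4]  -> 2 point(s)
Affine points: 2. Add the point at infinity: total = 3.

#E(F_5) = 3


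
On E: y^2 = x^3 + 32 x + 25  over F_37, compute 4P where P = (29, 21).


k = 4 = 100_2 (binary, LSB first: 001)
Double-and-add from P = (29, 21):
  bit 0 = 0: acc unchanged = O
  bit 1 = 0: acc unchanged = O
  bit 2 = 1: acc = O + (6, 27) = (6, 27)

4P = (6, 27)


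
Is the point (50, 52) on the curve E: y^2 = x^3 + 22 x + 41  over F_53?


Check whether y^2 = x^3 + 22 x + 41 (mod 53) for (x, y) = (50, 52).
LHS: y^2 = 52^2 mod 53 = 1
RHS: x^3 + 22 x + 41 = 50^3 + 22*50 + 41 mod 53 = 1
LHS = RHS

Yes, on the curve


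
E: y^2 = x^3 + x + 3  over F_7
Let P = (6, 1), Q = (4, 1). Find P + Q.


P != Q, so use the chord formula.
s = (y2 - y1) / (x2 - x1) = (0) / (5) mod 7 = 0
x3 = s^2 - x1 - x2 mod 7 = 0^2 - 6 - 4 = 4
y3 = s (x1 - x3) - y1 mod 7 = 0 * (6 - 4) - 1 = 6

P + Q = (4, 6)


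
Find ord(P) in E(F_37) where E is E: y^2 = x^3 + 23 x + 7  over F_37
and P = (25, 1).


Compute successive multiples of P until we hit O:
  1P = (25, 1)
  2P = (8, 0)
  3P = (25, 36)
  4P = O

ord(P) = 4


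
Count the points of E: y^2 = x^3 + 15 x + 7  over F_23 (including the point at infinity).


For each x in F_23, count y with y^2 = x^3 + 15 x + 7 mod 23:
  x = 1: RHS = 0, y in [0]  -> 1 point(s)
  x = 4: RHS = 16, y in [4, 19]  -> 2 point(s)
  x = 5: RHS = 0, y in [0]  -> 1 point(s)
  x = 7: RHS = 18, y in [8, 15]  -> 2 point(s)
  x = 8: RHS = 18, y in [8, 15]  -> 2 point(s)
  x = 11: RHS = 8, y in [10, 13]  -> 2 point(s)
  x = 12: RHS = 6, y in [11, 12]  -> 2 point(s)
  x = 17: RHS = 0, y in [0]  -> 1 point(s)
  x = 20: RHS = 4, y in [2, 21]  -> 2 point(s)
Affine points: 15. Add the point at infinity: total = 16.

#E(F_23) = 16


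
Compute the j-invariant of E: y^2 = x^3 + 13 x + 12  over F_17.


Delta = -16(4 a^3 + 27 b^2) mod 17 = 11
-1728 * (4 a)^3 = -1728 * (4*13)^3 mod 17 = 6
j = 6 * 11^(-1) mod 17 = 16

j = 16 (mod 17)


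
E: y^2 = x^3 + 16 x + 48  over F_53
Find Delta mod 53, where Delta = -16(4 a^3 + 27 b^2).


4 a^3 + 27 b^2 = 4*16^3 + 27*48^2 = 16384 + 62208 = 78592
Delta = -16 * (78592) = -1257472
Delta mod 53 = 6

Delta = 6 (mod 53)


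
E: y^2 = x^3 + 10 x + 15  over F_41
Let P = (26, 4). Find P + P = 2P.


Doubling: s = (3 x1^2 + a) / (2 y1)
s = (3*26^2 + 10) / (2*4) mod 41 = 19
x3 = s^2 - 2 x1 mod 41 = 19^2 - 2*26 = 22
y3 = s (x1 - x3) - y1 mod 41 = 19 * (26 - 22) - 4 = 31

2P = (22, 31)


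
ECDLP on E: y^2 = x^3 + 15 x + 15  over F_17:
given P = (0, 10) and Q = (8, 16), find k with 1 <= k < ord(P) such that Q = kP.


Enumerate multiples of P until we hit Q = (8, 16):
  1P = (0, 10)
  2P = (8, 1)
  3P = (10, 14)
  4P = (16, 4)
  5P = (3, 6)
  6P = (12, 6)
  7P = (7, 15)
  8P = (6, 10)
  9P = (11, 7)
  10P = (2, 6)
  11P = (2, 11)
  12P = (11, 10)
  13P = (6, 7)
  14P = (7, 2)
  15P = (12, 11)
  16P = (3, 11)
  17P = (16, 13)
  18P = (10, 3)
  19P = (8, 16)
Match found at i = 19.

k = 19


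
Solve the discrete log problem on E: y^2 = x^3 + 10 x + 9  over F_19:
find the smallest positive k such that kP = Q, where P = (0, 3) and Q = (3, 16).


Enumerate multiples of P until we hit Q = (3, 16):
  1P = (0, 3)
  2P = (7, 17)
  3P = (16, 3)
  4P = (3, 16)
Match found at i = 4.

k = 4


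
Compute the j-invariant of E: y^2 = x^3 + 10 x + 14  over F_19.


Delta = -16(4 a^3 + 27 b^2) mod 19 = 3
-1728 * (4 a)^3 = -1728 * (4*10)^3 mod 19 = 8
j = 8 * 3^(-1) mod 19 = 9

j = 9 (mod 19)


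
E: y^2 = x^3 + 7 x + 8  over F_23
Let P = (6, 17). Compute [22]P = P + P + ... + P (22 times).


k = 22 = 10110_2 (binary, LSB first: 01101)
Double-and-add from P = (6, 17):
  bit 0 = 0: acc unchanged = O
  bit 1 = 1: acc = O + (11, 6) = (11, 6)
  bit 2 = 1: acc = (11, 6) + (17, 16) = (8, 22)
  bit 3 = 0: acc unchanged = (8, 22)
  bit 4 = 1: acc = (8, 22) + (7, 20) = (12, 16)

22P = (12, 16)


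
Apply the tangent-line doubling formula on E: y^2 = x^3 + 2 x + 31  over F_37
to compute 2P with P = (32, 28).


Doubling: s = (3 x1^2 + a) / (2 y1)
s = (3*32^2 + 2) / (2*28) mod 37 = 6
x3 = s^2 - 2 x1 mod 37 = 6^2 - 2*32 = 9
y3 = s (x1 - x3) - y1 mod 37 = 6 * (32 - 9) - 28 = 36

2P = (9, 36)


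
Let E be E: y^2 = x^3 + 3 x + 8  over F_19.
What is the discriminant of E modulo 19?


4 a^3 + 27 b^2 = 4*3^3 + 27*8^2 = 108 + 1728 = 1836
Delta = -16 * (1836) = -29376
Delta mod 19 = 17

Delta = 17 (mod 19)


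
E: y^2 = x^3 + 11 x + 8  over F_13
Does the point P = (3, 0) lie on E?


Check whether y^2 = x^3 + 11 x + 8 (mod 13) for (x, y) = (3, 0).
LHS: y^2 = 0^2 mod 13 = 0
RHS: x^3 + 11 x + 8 = 3^3 + 11*3 + 8 mod 13 = 3
LHS != RHS

No, not on the curve


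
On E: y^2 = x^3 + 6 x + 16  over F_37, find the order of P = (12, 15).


Compute successive multiples of P until we hit O:
  1P = (12, 15)
  2P = (16, 8)
  3P = (19, 25)
  4P = (2, 31)
  5P = (30, 36)
  6P = (20, 25)
  7P = (32, 34)
  8P = (26, 5)
  ... (continuing to 23P)
  23P = O

ord(P) = 23


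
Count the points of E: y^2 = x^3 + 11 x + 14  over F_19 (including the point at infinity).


For each x in F_19, count y with y^2 = x^3 + 11 x + 14 mod 19:
  x = 1: RHS = 7, y in [8, 11]  -> 2 point(s)
  x = 2: RHS = 6, y in [5, 14]  -> 2 point(s)
  x = 3: RHS = 17, y in [6, 13]  -> 2 point(s)
  x = 5: RHS = 4, y in [2, 17]  -> 2 point(s)
  x = 6: RHS = 11, y in [7, 12]  -> 2 point(s)
  x = 7: RHS = 16, y in [4, 15]  -> 2 point(s)
  x = 8: RHS = 6, y in [5, 14]  -> 2 point(s)
  x = 9: RHS = 6, y in [5, 14]  -> 2 point(s)
  x = 13: RHS = 17, y in [6, 13]  -> 2 point(s)
  x = 14: RHS = 5, y in [9, 10]  -> 2 point(s)
  x = 15: RHS = 1, y in [1, 18]  -> 2 point(s)
  x = 16: RHS = 11, y in [7, 12]  -> 2 point(s)
Affine points: 24. Add the point at infinity: total = 25.

#E(F_19) = 25


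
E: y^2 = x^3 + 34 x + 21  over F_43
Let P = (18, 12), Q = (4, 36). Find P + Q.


P != Q, so use the chord formula.
s = (y2 - y1) / (x2 - x1) = (24) / (29) mod 43 = 29
x3 = s^2 - x1 - x2 mod 43 = 29^2 - 18 - 4 = 2
y3 = s (x1 - x3) - y1 mod 43 = 29 * (18 - 2) - 12 = 22

P + Q = (2, 22)


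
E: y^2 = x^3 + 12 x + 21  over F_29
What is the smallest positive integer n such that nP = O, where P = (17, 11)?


Compute successive multiples of P until we hit O:
  1P = (17, 11)
  2P = (15, 3)
  3P = (13, 5)
  4P = (23, 9)
  5P = (2, 13)
  6P = (26, 25)
  7P = (21, 15)
  8P = (21, 14)
  ... (continuing to 15P)
  15P = O

ord(P) = 15


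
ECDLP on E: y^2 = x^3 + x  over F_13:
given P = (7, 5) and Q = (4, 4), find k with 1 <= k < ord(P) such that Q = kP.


Enumerate multiples of P until we hit Q = (4, 4):
  1P = (7, 5)
  2P = (9, 7)
  3P = (11, 4)
  4P = (4, 4)
Match found at i = 4.

k = 4


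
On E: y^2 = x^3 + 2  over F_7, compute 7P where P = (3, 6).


k = 7 = 111_2 (binary, LSB first: 111)
Double-and-add from P = (3, 6):
  bit 0 = 1: acc = O + (3, 6) = (3, 6)
  bit 1 = 1: acc = (3, 6) + (3, 1) = O
  bit 2 = 1: acc = O + (3, 6) = (3, 6)

7P = (3, 6)


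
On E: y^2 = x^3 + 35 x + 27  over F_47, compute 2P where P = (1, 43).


Doubling: s = (3 x1^2 + a) / (2 y1)
s = (3*1^2 + 35) / (2*43) mod 47 = 7
x3 = s^2 - 2 x1 mod 47 = 7^2 - 2*1 = 0
y3 = s (x1 - x3) - y1 mod 47 = 7 * (1 - 0) - 43 = 11

2P = (0, 11)


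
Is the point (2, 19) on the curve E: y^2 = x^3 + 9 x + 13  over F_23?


Check whether y^2 = x^3 + 9 x + 13 (mod 23) for (x, y) = (2, 19).
LHS: y^2 = 19^2 mod 23 = 16
RHS: x^3 + 9 x + 13 = 2^3 + 9*2 + 13 mod 23 = 16
LHS = RHS

Yes, on the curve


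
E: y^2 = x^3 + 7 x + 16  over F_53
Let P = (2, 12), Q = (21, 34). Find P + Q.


P != Q, so use the chord formula.
s = (y2 - y1) / (x2 - x1) = (22) / (19) mod 53 = 43
x3 = s^2 - x1 - x2 mod 53 = 43^2 - 2 - 21 = 24
y3 = s (x1 - x3) - y1 mod 53 = 43 * (2 - 24) - 12 = 49

P + Q = (24, 49)


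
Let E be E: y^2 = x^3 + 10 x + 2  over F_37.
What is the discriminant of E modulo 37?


4 a^3 + 27 b^2 = 4*10^3 + 27*2^2 = 4000 + 108 = 4108
Delta = -16 * (4108) = -65728
Delta mod 37 = 21

Delta = 21 (mod 37)


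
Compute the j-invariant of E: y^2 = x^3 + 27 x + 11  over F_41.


Delta = -16(4 a^3 + 27 b^2) mod 41 = 16
-1728 * (4 a)^3 = -1728 * (4*27)^3 mod 41 = 37
j = 37 * 16^(-1) mod 41 = 10

j = 10 (mod 41)


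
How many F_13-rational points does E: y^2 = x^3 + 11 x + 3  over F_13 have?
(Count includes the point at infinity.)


For each x in F_13, count y with y^2 = x^3 + 11 x + 3 mod 13:
  x = 0: RHS = 3, y in [4, 9]  -> 2 point(s)
  x = 5: RHS = 1, y in [1, 12]  -> 2 point(s)
  x = 6: RHS = 12, y in [5, 8]  -> 2 point(s)
  x = 9: RHS = 12, y in [5, 8]  -> 2 point(s)
  x = 11: RHS = 12, y in [5, 8]  -> 2 point(s)
  x = 12: RHS = 4, y in [2, 11]  -> 2 point(s)
Affine points: 12. Add the point at infinity: total = 13.

#E(F_13) = 13


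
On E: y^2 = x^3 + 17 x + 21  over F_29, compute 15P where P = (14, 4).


k = 15 = 1111_2 (binary, LSB first: 1111)
Double-and-add from P = (14, 4):
  bit 0 = 1: acc = O + (14, 4) = (14, 4)
  bit 1 = 1: acc = (14, 4) + (23, 15) = (25, 18)
  bit 2 = 1: acc = (25, 18) + (6, 22) = (26, 28)
  bit 3 = 1: acc = (26, 28) + (22, 9) = (9, 2)

15P = (9, 2)


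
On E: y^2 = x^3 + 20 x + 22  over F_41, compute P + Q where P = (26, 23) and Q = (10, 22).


P != Q, so use the chord formula.
s = (y2 - y1) / (x2 - x1) = (40) / (25) mod 41 = 18
x3 = s^2 - x1 - x2 mod 41 = 18^2 - 26 - 10 = 1
y3 = s (x1 - x3) - y1 mod 41 = 18 * (26 - 1) - 23 = 17

P + Q = (1, 17)


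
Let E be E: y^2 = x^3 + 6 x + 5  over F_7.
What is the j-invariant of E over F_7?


Delta = -16(4 a^3 + 27 b^2) mod 7 = 2
-1728 * (4 a)^3 = -1728 * (4*6)^3 mod 7 = 6
j = 6 * 2^(-1) mod 7 = 3

j = 3 (mod 7)


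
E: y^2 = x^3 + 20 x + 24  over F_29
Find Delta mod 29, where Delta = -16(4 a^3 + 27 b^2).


4 a^3 + 27 b^2 = 4*20^3 + 27*24^2 = 32000 + 15552 = 47552
Delta = -16 * (47552) = -760832
Delta mod 29 = 12

Delta = 12 (mod 29)


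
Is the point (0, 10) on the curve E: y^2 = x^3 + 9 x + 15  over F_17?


Check whether y^2 = x^3 + 9 x + 15 (mod 17) for (x, y) = (0, 10).
LHS: y^2 = 10^2 mod 17 = 15
RHS: x^3 + 9 x + 15 = 0^3 + 9*0 + 15 mod 17 = 15
LHS = RHS

Yes, on the curve


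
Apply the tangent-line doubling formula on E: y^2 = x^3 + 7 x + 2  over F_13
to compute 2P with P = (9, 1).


Doubling: s = (3 x1^2 + a) / (2 y1)
s = (3*9^2 + 7) / (2*1) mod 13 = 8
x3 = s^2 - 2 x1 mod 13 = 8^2 - 2*9 = 7
y3 = s (x1 - x3) - y1 mod 13 = 8 * (9 - 7) - 1 = 2

2P = (7, 2)


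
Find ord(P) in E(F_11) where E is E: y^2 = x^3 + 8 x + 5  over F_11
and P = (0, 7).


Compute successive multiples of P until we hit O:
  1P = (0, 7)
  2P = (1, 5)
  3P = (3, 10)
  4P = (9, 6)
  5P = (5, 7)
  6P = (6, 4)
  7P = (8, 8)
  8P = (8, 3)
  ... (continuing to 15P)
  15P = O

ord(P) = 15


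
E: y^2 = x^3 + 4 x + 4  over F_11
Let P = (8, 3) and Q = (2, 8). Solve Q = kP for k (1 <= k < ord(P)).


Enumerate multiples of P until we hit Q = (2, 8):
  1P = (8, 3)
  2P = (0, 9)
  3P = (7, 10)
  4P = (1, 3)
  5P = (2, 8)
Match found at i = 5.

k = 5


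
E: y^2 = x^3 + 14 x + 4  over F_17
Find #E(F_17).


For each x in F_17, count y with y^2 = x^3 + 14 x + 4 mod 17:
  x = 0: RHS = 4, y in [2, 15]  -> 2 point(s)
  x = 1: RHS = 2, y in [6, 11]  -> 2 point(s)
  x = 6: RHS = 15, y in [7, 10]  -> 2 point(s)
  x = 8: RHS = 16, y in [4, 13]  -> 2 point(s)
  x = 9: RHS = 9, y in [3, 14]  -> 2 point(s)
  x = 12: RHS = 13, y in [8, 9]  -> 2 point(s)
  x = 15: RHS = 2, y in [6, 11]  -> 2 point(s)
Affine points: 14. Add the point at infinity: total = 15.

#E(F_17) = 15


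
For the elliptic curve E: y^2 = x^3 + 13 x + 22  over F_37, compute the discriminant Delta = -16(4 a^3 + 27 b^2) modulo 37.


4 a^3 + 27 b^2 = 4*13^3 + 27*22^2 = 8788 + 13068 = 21856
Delta = -16 * (21856) = -349696
Delta mod 37 = 28

Delta = 28 (mod 37)


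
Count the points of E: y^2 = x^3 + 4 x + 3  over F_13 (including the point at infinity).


For each x in F_13, count y with y^2 = x^3 + 4 x + 3 mod 13:
  x = 0: RHS = 3, y in [4, 9]  -> 2 point(s)
  x = 3: RHS = 3, y in [4, 9]  -> 2 point(s)
  x = 6: RHS = 9, y in [3, 10]  -> 2 point(s)
  x = 7: RHS = 10, y in [6, 7]  -> 2 point(s)
  x = 8: RHS = 1, y in [1, 12]  -> 2 point(s)
  x = 9: RHS = 1, y in [1, 12]  -> 2 point(s)
  x = 10: RHS = 3, y in [4, 9]  -> 2 point(s)
  x = 11: RHS = 0, y in [0]  -> 1 point(s)
Affine points: 15. Add the point at infinity: total = 16.

#E(F_13) = 16


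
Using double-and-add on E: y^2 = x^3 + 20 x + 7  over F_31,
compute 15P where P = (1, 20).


k = 15 = 1111_2 (binary, LSB first: 1111)
Double-and-add from P = (1, 20):
  bit 0 = 1: acc = O + (1, 20) = (1, 20)
  bit 1 = 1: acc = (1, 20) + (3, 30) = (21, 4)
  bit 2 = 1: acc = (21, 4) + (27, 7) = (22, 11)
  bit 3 = 1: acc = (22, 11) + (24, 12) = (24, 19)

15P = (24, 19)


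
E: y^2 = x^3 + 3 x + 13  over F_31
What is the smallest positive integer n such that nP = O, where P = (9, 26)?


Compute successive multiples of P until we hit O:
  1P = (9, 26)
  2P = (18, 28)
  3P = (14, 28)
  4P = (28, 16)
  5P = (30, 3)
  6P = (10, 12)
  7P = (22, 1)
  8P = (7, 25)
  ... (continuing to 27P)
  27P = O

ord(P) = 27


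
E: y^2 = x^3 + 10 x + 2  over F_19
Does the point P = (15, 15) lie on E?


Check whether y^2 = x^3 + 10 x + 2 (mod 19) for (x, y) = (15, 15).
LHS: y^2 = 15^2 mod 19 = 16
RHS: x^3 + 10 x + 2 = 15^3 + 10*15 + 2 mod 19 = 12
LHS != RHS

No, not on the curve


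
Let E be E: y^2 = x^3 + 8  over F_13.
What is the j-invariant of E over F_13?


Delta = -16(4 a^3 + 27 b^2) mod 13 = 3
-1728 * (4 a)^3 = -1728 * (4*0)^3 mod 13 = 0
j = 0 * 3^(-1) mod 13 = 0

j = 0 (mod 13)


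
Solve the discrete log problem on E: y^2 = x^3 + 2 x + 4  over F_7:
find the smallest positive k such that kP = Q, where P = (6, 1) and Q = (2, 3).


Enumerate multiples of P until we hit Q = (2, 3):
  1P = (6, 1)
  2P = (3, 3)
  3P = (0, 2)
  4P = (2, 3)
Match found at i = 4.

k = 4


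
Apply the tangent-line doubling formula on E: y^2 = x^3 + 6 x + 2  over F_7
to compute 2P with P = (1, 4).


Doubling: s = (3 x1^2 + a) / (2 y1)
s = (3*1^2 + 6) / (2*4) mod 7 = 2
x3 = s^2 - 2 x1 mod 7 = 2^2 - 2*1 = 2
y3 = s (x1 - x3) - y1 mod 7 = 2 * (1 - 2) - 4 = 1

2P = (2, 1)


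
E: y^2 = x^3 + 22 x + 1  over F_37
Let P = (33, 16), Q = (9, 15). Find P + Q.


P != Q, so use the chord formula.
s = (y2 - y1) / (x2 - x1) = (36) / (13) mod 37 = 17
x3 = s^2 - x1 - x2 mod 37 = 17^2 - 33 - 9 = 25
y3 = s (x1 - x3) - y1 mod 37 = 17 * (33 - 25) - 16 = 9

P + Q = (25, 9)


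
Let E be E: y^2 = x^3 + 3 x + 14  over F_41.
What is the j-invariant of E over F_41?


Delta = -16(4 a^3 + 27 b^2) mod 41 = 28
-1728 * (4 a)^3 = -1728 * (4*3)^3 mod 41 = 5
j = 5 * 28^(-1) mod 41 = 28

j = 28 (mod 41)


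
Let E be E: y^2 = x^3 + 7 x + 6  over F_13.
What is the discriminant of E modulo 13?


4 a^3 + 27 b^2 = 4*7^3 + 27*6^2 = 1372 + 972 = 2344
Delta = -16 * (2344) = -37504
Delta mod 13 = 1

Delta = 1 (mod 13)


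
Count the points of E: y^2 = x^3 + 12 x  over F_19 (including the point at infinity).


For each x in F_19, count y with y^2 = x^3 + 12 x + 0 mod 19:
  x = 0: RHS = 0, y in [0]  -> 1 point(s)
  x = 3: RHS = 6, y in [5, 14]  -> 2 point(s)
  x = 4: RHS = 17, y in [6, 13]  -> 2 point(s)
  x = 7: RHS = 9, y in [3, 16]  -> 2 point(s)
  x = 8: RHS = 0, y in [0]  -> 1 point(s)
  x = 9: RHS = 1, y in [1, 18]  -> 2 point(s)
  x = 11: RHS = 0, y in [0]  -> 1 point(s)
  x = 13: RHS = 16, y in [4, 15]  -> 2 point(s)
  x = 14: RHS = 5, y in [9, 10]  -> 2 point(s)
  x = 17: RHS = 6, y in [5, 14]  -> 2 point(s)
  x = 18: RHS = 6, y in [5, 14]  -> 2 point(s)
Affine points: 19. Add the point at infinity: total = 20.

#E(F_19) = 20


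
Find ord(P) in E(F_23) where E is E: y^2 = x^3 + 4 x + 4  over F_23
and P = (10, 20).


Compute successive multiples of P until we hit O:
  1P = (10, 20)
  2P = (12, 20)
  3P = (1, 3)
  4P = (15, 14)
  5P = (16, 1)
  6P = (0, 2)
  7P = (19, 19)
  8P = (19, 4)
  ... (continuing to 15P)
  15P = O

ord(P) = 15


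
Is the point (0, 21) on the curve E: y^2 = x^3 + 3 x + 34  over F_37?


Check whether y^2 = x^3 + 3 x + 34 (mod 37) for (x, y) = (0, 21).
LHS: y^2 = 21^2 mod 37 = 34
RHS: x^3 + 3 x + 34 = 0^3 + 3*0 + 34 mod 37 = 34
LHS = RHS

Yes, on the curve


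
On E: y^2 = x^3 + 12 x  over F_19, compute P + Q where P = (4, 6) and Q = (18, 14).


P != Q, so use the chord formula.
s = (y2 - y1) / (x2 - x1) = (8) / (14) mod 19 = 6
x3 = s^2 - x1 - x2 mod 19 = 6^2 - 4 - 18 = 14
y3 = s (x1 - x3) - y1 mod 19 = 6 * (4 - 14) - 6 = 10

P + Q = (14, 10)


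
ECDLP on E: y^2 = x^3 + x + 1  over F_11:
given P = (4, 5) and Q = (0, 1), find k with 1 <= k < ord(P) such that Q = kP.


Enumerate multiples of P until we hit Q = (0, 1):
  1P = (4, 5)
  2P = (6, 5)
  3P = (1, 6)
  4P = (0, 1)
Match found at i = 4.

k = 4


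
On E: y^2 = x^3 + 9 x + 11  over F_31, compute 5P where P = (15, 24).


k = 5 = 101_2 (binary, LSB first: 101)
Double-and-add from P = (15, 24):
  bit 0 = 1: acc = O + (15, 24) = (15, 24)
  bit 1 = 0: acc unchanged = (15, 24)
  bit 2 = 1: acc = (15, 24) + (22, 10) = (29, 4)

5P = (29, 4)


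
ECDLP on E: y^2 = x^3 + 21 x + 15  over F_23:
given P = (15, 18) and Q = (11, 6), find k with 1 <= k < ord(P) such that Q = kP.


Enumerate multiples of P until we hit Q = (11, 6):
  1P = (15, 18)
  2P = (9, 6)
  3P = (3, 6)
  4P = (6, 14)
  5P = (11, 17)
  6P = (10, 12)
  7P = (16, 13)
  8P = (17, 15)
  9P = (22, 4)
  10P = (13, 1)
  11P = (4, 18)
  12P = (4, 5)
  13P = (13, 22)
  14P = (22, 19)
  15P = (17, 8)
  16P = (16, 10)
  17P = (10, 11)
  18P = (11, 6)
Match found at i = 18.

k = 18


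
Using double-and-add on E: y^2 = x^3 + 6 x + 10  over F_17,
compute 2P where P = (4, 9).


k = 2 = 10_2 (binary, LSB first: 01)
Double-and-add from P = (4, 9):
  bit 0 = 0: acc unchanged = O
  bit 1 = 1: acc = O + (1, 0) = (1, 0)

2P = (1, 0)


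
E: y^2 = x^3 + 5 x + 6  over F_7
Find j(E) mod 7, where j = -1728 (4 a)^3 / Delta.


Delta = -16(4 a^3 + 27 b^2) mod 7 = 3
-1728 * (4 a)^3 = -1728 * (4*5)^3 mod 7 = 6
j = 6 * 3^(-1) mod 7 = 2

j = 2 (mod 7)


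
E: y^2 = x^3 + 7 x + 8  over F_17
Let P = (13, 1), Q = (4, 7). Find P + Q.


P != Q, so use the chord formula.
s = (y2 - y1) / (x2 - x1) = (6) / (8) mod 17 = 5
x3 = s^2 - x1 - x2 mod 17 = 5^2 - 13 - 4 = 8
y3 = s (x1 - x3) - y1 mod 17 = 5 * (13 - 8) - 1 = 7

P + Q = (8, 7)


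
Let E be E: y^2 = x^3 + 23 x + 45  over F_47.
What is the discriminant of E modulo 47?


4 a^3 + 27 b^2 = 4*23^3 + 27*45^2 = 48668 + 54675 = 103343
Delta = -16 * (103343) = -1653488
Delta mod 47 = 19

Delta = 19 (mod 47)


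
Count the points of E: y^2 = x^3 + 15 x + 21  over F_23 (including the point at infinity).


For each x in F_23, count y with y^2 = x^3 + 15 x + 21 mod 23:
  x = 2: RHS = 13, y in [6, 17]  -> 2 point(s)
  x = 3: RHS = 1, y in [1, 22]  -> 2 point(s)
  x = 7: RHS = 9, y in [3, 20]  -> 2 point(s)
  x = 8: RHS = 9, y in [3, 20]  -> 2 point(s)
  x = 14: RHS = 8, y in [10, 13]  -> 2 point(s)
  x = 19: RHS = 12, y in [9, 14]  -> 2 point(s)
  x = 20: RHS = 18, y in [8, 15]  -> 2 point(s)
  x = 21: RHS = 6, y in [11, 12]  -> 2 point(s)
Affine points: 16. Add the point at infinity: total = 17.

#E(F_23) = 17


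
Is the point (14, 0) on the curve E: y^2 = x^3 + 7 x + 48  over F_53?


Check whether y^2 = x^3 + 7 x + 48 (mod 53) for (x, y) = (14, 0).
LHS: y^2 = 0^2 mod 53 = 0
RHS: x^3 + 7 x + 48 = 14^3 + 7*14 + 48 mod 53 = 28
LHS != RHS

No, not on the curve


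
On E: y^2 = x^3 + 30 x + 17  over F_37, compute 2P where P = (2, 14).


Doubling: s = (3 x1^2 + a) / (2 y1)
s = (3*2^2 + 30) / (2*14) mod 37 = 20
x3 = s^2 - 2 x1 mod 37 = 20^2 - 2*2 = 26
y3 = s (x1 - x3) - y1 mod 37 = 20 * (2 - 26) - 14 = 24

2P = (26, 24)


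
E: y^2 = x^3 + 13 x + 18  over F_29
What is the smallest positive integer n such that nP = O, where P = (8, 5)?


Compute successive multiples of P until we hit O:
  1P = (8, 5)
  2P = (20, 10)
  3P = (5, 18)
  4P = (9, 9)
  5P = (28, 2)
  6P = (6, 15)
  7P = (11, 10)
  8P = (16, 1)
  ... (continuing to 25P)
  25P = O

ord(P) = 25


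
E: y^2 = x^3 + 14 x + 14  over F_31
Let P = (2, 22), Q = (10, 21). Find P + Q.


P != Q, so use the chord formula.
s = (y2 - y1) / (x2 - x1) = (30) / (8) mod 31 = 27
x3 = s^2 - x1 - x2 mod 31 = 27^2 - 2 - 10 = 4
y3 = s (x1 - x3) - y1 mod 31 = 27 * (2 - 4) - 22 = 17

P + Q = (4, 17)


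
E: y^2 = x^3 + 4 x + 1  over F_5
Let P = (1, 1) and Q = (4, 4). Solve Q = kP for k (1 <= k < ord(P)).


Enumerate multiples of P until we hit Q = (4, 4):
  1P = (1, 1)
  2P = (4, 1)
  3P = (0, 4)
  4P = (3, 0)
  5P = (0, 1)
  6P = (4, 4)
Match found at i = 6.

k = 6


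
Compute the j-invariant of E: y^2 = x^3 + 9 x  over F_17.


Delta = -16(4 a^3 + 27 b^2) mod 17 = 9
-1728 * (4 a)^3 = -1728 * (4*9)^3 mod 17 = 14
j = 14 * 9^(-1) mod 17 = 11

j = 11 (mod 17)


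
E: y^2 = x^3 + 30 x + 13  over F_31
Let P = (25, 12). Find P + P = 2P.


Doubling: s = (3 x1^2 + a) / (2 y1)
s = (3*25^2 + 30) / (2*12) mod 31 = 29
x3 = s^2 - 2 x1 mod 31 = 29^2 - 2*25 = 16
y3 = s (x1 - x3) - y1 mod 31 = 29 * (25 - 16) - 12 = 1

2P = (16, 1)


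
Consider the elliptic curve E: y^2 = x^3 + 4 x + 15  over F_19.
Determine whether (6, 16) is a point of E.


Check whether y^2 = x^3 + 4 x + 15 (mod 19) for (x, y) = (6, 16).
LHS: y^2 = 16^2 mod 19 = 9
RHS: x^3 + 4 x + 15 = 6^3 + 4*6 + 15 mod 19 = 8
LHS != RHS

No, not on the curve


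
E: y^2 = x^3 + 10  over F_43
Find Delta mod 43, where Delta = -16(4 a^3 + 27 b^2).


4 a^3 + 27 b^2 = 4*0^3 + 27*10^2 = 0 + 2700 = 2700
Delta = -16 * (2700) = -43200
Delta mod 43 = 15

Delta = 15 (mod 43)


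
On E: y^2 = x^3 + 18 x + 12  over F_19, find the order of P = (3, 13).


Compute successive multiples of P until we hit O:
  1P = (3, 13)
  2P = (14, 14)
  3P = (13, 12)
  4P = (7, 14)
  5P = (15, 3)
  6P = (17, 5)
  7P = (16, 8)
  8P = (16, 11)
  ... (continuing to 15P)
  15P = O

ord(P) = 15


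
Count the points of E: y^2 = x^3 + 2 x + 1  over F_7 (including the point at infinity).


For each x in F_7, count y with y^2 = x^3 + 2 x + 1 mod 7:
  x = 0: RHS = 1, y in [1, 6]  -> 2 point(s)
  x = 1: RHS = 4, y in [2, 5]  -> 2 point(s)
Affine points: 4. Add the point at infinity: total = 5.

#E(F_7) = 5


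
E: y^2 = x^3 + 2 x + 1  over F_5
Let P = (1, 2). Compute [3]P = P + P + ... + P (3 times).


k = 3 = 11_2 (binary, LSB first: 11)
Double-and-add from P = (1, 2):
  bit 0 = 1: acc = O + (1, 2) = (1, 2)
  bit 1 = 1: acc = (1, 2) + (3, 3) = (0, 1)

3P = (0, 1)


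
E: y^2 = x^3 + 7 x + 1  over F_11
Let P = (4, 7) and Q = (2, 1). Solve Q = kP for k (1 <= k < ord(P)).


Enumerate multiples of P until we hit Q = (2, 1):
  1P = (4, 7)
  2P = (3, 4)
  3P = (2, 10)
  4P = (10, 2)
  5P = (9, 10)
  6P = (1, 8)
  7P = (0, 10)
  8P = (0, 1)
  9P = (1, 3)
  10P = (9, 1)
  11P = (10, 9)
  12P = (2, 1)
Match found at i = 12.

k = 12


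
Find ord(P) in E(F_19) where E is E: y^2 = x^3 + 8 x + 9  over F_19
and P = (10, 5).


Compute successive multiples of P until we hit O:
  1P = (10, 5)
  2P = (6, 8)
  3P = (0, 16)
  4P = (18, 0)
  5P = (0, 3)
  6P = (6, 11)
  7P = (10, 14)
  8P = O

ord(P) = 8


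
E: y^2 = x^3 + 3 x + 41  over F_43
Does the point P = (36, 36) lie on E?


Check whether y^2 = x^3 + 3 x + 41 (mod 43) for (x, y) = (36, 36).
LHS: y^2 = 36^2 mod 43 = 6
RHS: x^3 + 3 x + 41 = 36^3 + 3*36 + 41 mod 43 = 21
LHS != RHS

No, not on the curve


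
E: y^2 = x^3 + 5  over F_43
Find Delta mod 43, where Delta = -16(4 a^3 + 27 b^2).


4 a^3 + 27 b^2 = 4*0^3 + 27*5^2 = 0 + 675 = 675
Delta = -16 * (675) = -10800
Delta mod 43 = 36

Delta = 36 (mod 43)


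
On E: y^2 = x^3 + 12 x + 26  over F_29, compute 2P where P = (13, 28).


Doubling: s = (3 x1^2 + a) / (2 y1)
s = (3*13^2 + 12) / (2*28) mod 29 = 16
x3 = s^2 - 2 x1 mod 29 = 16^2 - 2*13 = 27
y3 = s (x1 - x3) - y1 mod 29 = 16 * (13 - 27) - 28 = 9

2P = (27, 9)


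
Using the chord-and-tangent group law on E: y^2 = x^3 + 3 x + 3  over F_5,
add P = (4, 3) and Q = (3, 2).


P != Q, so use the chord formula.
s = (y2 - y1) / (x2 - x1) = (4) / (4) mod 5 = 1
x3 = s^2 - x1 - x2 mod 5 = 1^2 - 4 - 3 = 4
y3 = s (x1 - x3) - y1 mod 5 = 1 * (4 - 4) - 3 = 2

P + Q = (4, 2)


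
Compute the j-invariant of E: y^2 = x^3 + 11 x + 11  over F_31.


Delta = -16(4 a^3 + 27 b^2) mod 31 = 29
-1728 * (4 a)^3 = -1728 * (4*11)^3 mod 31 = 30
j = 30 * 29^(-1) mod 31 = 16

j = 16 (mod 31)


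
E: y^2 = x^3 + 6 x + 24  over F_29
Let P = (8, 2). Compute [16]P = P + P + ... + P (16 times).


k = 16 = 10000_2 (binary, LSB first: 00001)
Double-and-add from P = (8, 2):
  bit 0 = 0: acc unchanged = O
  bit 1 = 0: acc unchanged = O
  bit 2 = 0: acc unchanged = O
  bit 3 = 0: acc unchanged = O
  bit 4 = 1: acc = O + (27, 27) = (27, 27)

16P = (27, 27)


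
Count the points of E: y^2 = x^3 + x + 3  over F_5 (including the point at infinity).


For each x in F_5, count y with y^2 = x^3 + 1 x + 3 mod 5:
  x = 1: RHS = 0, y in [0]  -> 1 point(s)
  x = 4: RHS = 1, y in [1, 4]  -> 2 point(s)
Affine points: 3. Add the point at infinity: total = 4.

#E(F_5) = 4


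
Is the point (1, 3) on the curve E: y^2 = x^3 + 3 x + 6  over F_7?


Check whether y^2 = x^3 + 3 x + 6 (mod 7) for (x, y) = (1, 3).
LHS: y^2 = 3^2 mod 7 = 2
RHS: x^3 + 3 x + 6 = 1^3 + 3*1 + 6 mod 7 = 3
LHS != RHS

No, not on the curve


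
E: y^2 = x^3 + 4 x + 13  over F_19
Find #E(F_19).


For each x in F_19, count y with y^2 = x^3 + 4 x + 13 mod 19:
  x = 4: RHS = 17, y in [6, 13]  -> 2 point(s)
  x = 5: RHS = 6, y in [5, 14]  -> 2 point(s)
  x = 6: RHS = 6, y in [5, 14]  -> 2 point(s)
  x = 7: RHS = 4, y in [2, 17]  -> 2 point(s)
  x = 8: RHS = 6, y in [5, 14]  -> 2 point(s)
  x = 11: RHS = 1, y in [1, 18]  -> 2 point(s)
  x = 13: RHS = 1, y in [1, 18]  -> 2 point(s)
  x = 14: RHS = 1, y in [1, 18]  -> 2 point(s)
  x = 15: RHS = 9, y in [3, 16]  -> 2 point(s)
  x = 17: RHS = 16, y in [4, 15]  -> 2 point(s)
Affine points: 20. Add the point at infinity: total = 21.

#E(F_19) = 21


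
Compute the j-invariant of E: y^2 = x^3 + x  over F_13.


Delta = -16(4 a^3 + 27 b^2) mod 13 = 1
-1728 * (4 a)^3 = -1728 * (4*1)^3 mod 13 = 12
j = 12 * 1^(-1) mod 13 = 12

j = 12 (mod 13)


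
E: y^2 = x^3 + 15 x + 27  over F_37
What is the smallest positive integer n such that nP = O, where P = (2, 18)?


Compute successive multiples of P until we hit O:
  1P = (2, 18)
  2P = (22, 4)
  3P = (22, 33)
  4P = (2, 19)
  5P = O

ord(P) = 5


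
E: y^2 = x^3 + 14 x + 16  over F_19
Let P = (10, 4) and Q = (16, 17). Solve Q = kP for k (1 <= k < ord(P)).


Enumerate multiples of P until we hit Q = (16, 17):
  1P = (10, 4)
  2P = (16, 17)
Match found at i = 2.

k = 2


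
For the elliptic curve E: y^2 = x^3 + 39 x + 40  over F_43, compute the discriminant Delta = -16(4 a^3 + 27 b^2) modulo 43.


4 a^3 + 27 b^2 = 4*39^3 + 27*40^2 = 237276 + 43200 = 280476
Delta = -16 * (280476) = -4487616
Delta mod 43 = 36

Delta = 36 (mod 43)


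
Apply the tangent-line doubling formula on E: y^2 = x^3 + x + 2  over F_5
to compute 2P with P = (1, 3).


Doubling: s = (3 x1^2 + a) / (2 y1)
s = (3*1^2 + 1) / (2*3) mod 5 = 4
x3 = s^2 - 2 x1 mod 5 = 4^2 - 2*1 = 4
y3 = s (x1 - x3) - y1 mod 5 = 4 * (1 - 4) - 3 = 0

2P = (4, 0)


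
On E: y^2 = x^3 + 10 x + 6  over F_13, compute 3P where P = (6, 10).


k = 3 = 11_2 (binary, LSB first: 11)
Double-and-add from P = (6, 10):
  bit 0 = 1: acc = O + (6, 10) = (6, 10)
  bit 1 = 1: acc = (6, 10) + (5, 5) = (1, 2)

3P = (1, 2)


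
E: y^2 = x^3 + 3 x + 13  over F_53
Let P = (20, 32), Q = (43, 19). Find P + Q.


P != Q, so use the chord formula.
s = (y2 - y1) / (x2 - x1) = (40) / (23) mod 53 = 34
x3 = s^2 - x1 - x2 mod 53 = 34^2 - 20 - 43 = 33
y3 = s (x1 - x3) - y1 mod 53 = 34 * (20 - 33) - 32 = 3

P + Q = (33, 3)


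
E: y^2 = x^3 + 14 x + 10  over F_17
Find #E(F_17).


For each x in F_17, count y with y^2 = x^3 + 14 x + 10 mod 17:
  x = 1: RHS = 8, y in [5, 12]  -> 2 point(s)
  x = 5: RHS = 1, y in [1, 16]  -> 2 point(s)
  x = 6: RHS = 4, y in [2, 15]  -> 2 point(s)
  x = 7: RHS = 9, y in [3, 14]  -> 2 point(s)
  x = 9: RHS = 15, y in [7, 10]  -> 2 point(s)
  x = 11: RHS = 16, y in [4, 13]  -> 2 point(s)
  x = 12: RHS = 2, y in [6, 11]  -> 2 point(s)
  x = 13: RHS = 9, y in [3, 14]  -> 2 point(s)
  x = 14: RHS = 9, y in [3, 14]  -> 2 point(s)
  x = 15: RHS = 8, y in [5, 12]  -> 2 point(s)
Affine points: 20. Add the point at infinity: total = 21.

#E(F_17) = 21


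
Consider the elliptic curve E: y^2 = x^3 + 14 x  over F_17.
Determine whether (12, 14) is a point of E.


Check whether y^2 = x^3 + 14 x + 0 (mod 17) for (x, y) = (12, 14).
LHS: y^2 = 14^2 mod 17 = 9
RHS: x^3 + 14 x + 0 = 12^3 + 14*12 + 0 mod 17 = 9
LHS = RHS

Yes, on the curve


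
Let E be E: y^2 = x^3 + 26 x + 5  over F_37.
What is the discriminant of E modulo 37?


4 a^3 + 27 b^2 = 4*26^3 + 27*5^2 = 70304 + 675 = 70979
Delta = -16 * (70979) = -1135664
Delta mod 37 = 14

Delta = 14 (mod 37)


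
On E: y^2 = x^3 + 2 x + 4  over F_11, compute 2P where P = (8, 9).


Doubling: s = (3 x1^2 + a) / (2 y1)
s = (3*8^2 + 2) / (2*9) mod 11 = 1
x3 = s^2 - 2 x1 mod 11 = 1^2 - 2*8 = 7
y3 = s (x1 - x3) - y1 mod 11 = 1 * (8 - 7) - 9 = 3

2P = (7, 3)


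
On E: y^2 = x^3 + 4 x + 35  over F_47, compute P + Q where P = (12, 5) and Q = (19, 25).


P != Q, so use the chord formula.
s = (y2 - y1) / (x2 - x1) = (20) / (7) mod 47 = 23
x3 = s^2 - x1 - x2 mod 47 = 23^2 - 12 - 19 = 28
y3 = s (x1 - x3) - y1 mod 47 = 23 * (12 - 28) - 5 = 3

P + Q = (28, 3)


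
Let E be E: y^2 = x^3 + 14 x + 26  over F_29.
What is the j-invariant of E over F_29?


Delta = -16(4 a^3 + 27 b^2) mod 29 = 6
-1728 * (4 a)^3 = -1728 * (4*14)^3 mod 29 = 20
j = 20 * 6^(-1) mod 29 = 13

j = 13 (mod 29)


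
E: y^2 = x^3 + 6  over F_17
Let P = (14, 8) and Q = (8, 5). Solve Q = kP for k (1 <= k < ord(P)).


Enumerate multiples of P until we hit Q = (8, 5):
  1P = (14, 8)
  2P = (4, 11)
  3P = (3, 4)
  4P = (8, 5)
Match found at i = 4.

k = 4


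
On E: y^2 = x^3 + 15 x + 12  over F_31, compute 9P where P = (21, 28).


k = 9 = 1001_2 (binary, LSB first: 1001)
Double-and-add from P = (21, 28):
  bit 0 = 1: acc = O + (21, 28) = (21, 28)
  bit 1 = 0: acc unchanged = (21, 28)
  bit 2 = 0: acc unchanged = (21, 28)
  bit 3 = 1: acc = (21, 28) + (25, 4) = (21, 3)

9P = (21, 3)


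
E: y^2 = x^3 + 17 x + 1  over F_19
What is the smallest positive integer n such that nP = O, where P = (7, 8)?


Compute successive multiples of P until we hit O:
  1P = (7, 8)
  2P = (2, 10)
  3P = (17, 15)
  4P = (1, 0)
  5P = (17, 4)
  6P = (2, 9)
  7P = (7, 11)
  8P = O

ord(P) = 8


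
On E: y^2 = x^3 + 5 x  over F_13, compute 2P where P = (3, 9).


Doubling: s = (3 x1^2 + a) / (2 y1)
s = (3*3^2 + 5) / (2*9) mod 13 = 9
x3 = s^2 - 2 x1 mod 13 = 9^2 - 2*3 = 10
y3 = s (x1 - x3) - y1 mod 13 = 9 * (3 - 10) - 9 = 6

2P = (10, 6)


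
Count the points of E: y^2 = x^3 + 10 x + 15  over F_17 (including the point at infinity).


For each x in F_17, count y with y^2 = x^3 + 10 x + 15 mod 17:
  x = 0: RHS = 15, y in [7, 10]  -> 2 point(s)
  x = 1: RHS = 9, y in [3, 14]  -> 2 point(s)
  x = 2: RHS = 9, y in [3, 14]  -> 2 point(s)
  x = 3: RHS = 4, y in [2, 15]  -> 2 point(s)
  x = 4: RHS = 0, y in [0]  -> 1 point(s)
  x = 6: RHS = 2, y in [6, 11]  -> 2 point(s)
  x = 9: RHS = 1, y in [1, 16]  -> 2 point(s)
  x = 13: RHS = 13, y in [8, 9]  -> 2 point(s)
  x = 14: RHS = 9, y in [3, 14]  -> 2 point(s)
  x = 15: RHS = 4, y in [2, 15]  -> 2 point(s)
  x = 16: RHS = 4, y in [2, 15]  -> 2 point(s)
Affine points: 21. Add the point at infinity: total = 22.

#E(F_17) = 22


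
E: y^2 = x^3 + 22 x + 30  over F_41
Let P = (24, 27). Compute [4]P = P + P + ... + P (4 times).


k = 4 = 100_2 (binary, LSB first: 001)
Double-and-add from P = (24, 27):
  bit 0 = 0: acc unchanged = O
  bit 1 = 0: acc unchanged = O
  bit 2 = 1: acc = O + (4, 31) = (4, 31)

4P = (4, 31)


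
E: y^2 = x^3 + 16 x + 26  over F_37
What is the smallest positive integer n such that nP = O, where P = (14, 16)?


Compute successive multiples of P until we hit O:
  1P = (14, 16)
  2P = (34, 32)
  3P = (0, 10)
  4P = (33, 34)
  5P = (28, 35)
  6P = (11, 33)
  7P = (3, 8)
  8P = (19, 14)
  ... (continuing to 22P)
  22P = O

ord(P) = 22


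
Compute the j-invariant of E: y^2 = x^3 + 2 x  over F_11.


Delta = -16(4 a^3 + 27 b^2) mod 11 = 5
-1728 * (4 a)^3 = -1728 * (4*2)^3 mod 11 = 5
j = 5 * 5^(-1) mod 11 = 1

j = 1 (mod 11)


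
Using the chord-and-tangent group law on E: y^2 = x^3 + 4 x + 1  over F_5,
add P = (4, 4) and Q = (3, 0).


P != Q, so use the chord formula.
s = (y2 - y1) / (x2 - x1) = (1) / (4) mod 5 = 4
x3 = s^2 - x1 - x2 mod 5 = 4^2 - 4 - 3 = 4
y3 = s (x1 - x3) - y1 mod 5 = 4 * (4 - 4) - 4 = 1

P + Q = (4, 1)


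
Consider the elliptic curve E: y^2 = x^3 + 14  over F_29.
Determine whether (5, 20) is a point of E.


Check whether y^2 = x^3 + 0 x + 14 (mod 29) for (x, y) = (5, 20).
LHS: y^2 = 20^2 mod 29 = 23
RHS: x^3 + 0 x + 14 = 5^3 + 0*5 + 14 mod 29 = 23
LHS = RHS

Yes, on the curve


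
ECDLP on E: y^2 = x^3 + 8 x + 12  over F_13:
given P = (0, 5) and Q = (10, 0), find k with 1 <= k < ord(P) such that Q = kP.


Enumerate multiples of P until we hit Q = (10, 0):
  1P = (0, 5)
  2P = (10, 0)
Match found at i = 2.

k = 2


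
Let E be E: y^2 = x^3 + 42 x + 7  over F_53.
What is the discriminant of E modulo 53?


4 a^3 + 27 b^2 = 4*42^3 + 27*7^2 = 296352 + 1323 = 297675
Delta = -16 * (297675) = -4762800
Delta mod 53 = 45

Delta = 45 (mod 53)


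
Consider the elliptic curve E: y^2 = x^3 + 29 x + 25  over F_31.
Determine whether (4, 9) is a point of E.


Check whether y^2 = x^3 + 29 x + 25 (mod 31) for (x, y) = (4, 9).
LHS: y^2 = 9^2 mod 31 = 19
RHS: x^3 + 29 x + 25 = 4^3 + 29*4 + 25 mod 31 = 19
LHS = RHS

Yes, on the curve


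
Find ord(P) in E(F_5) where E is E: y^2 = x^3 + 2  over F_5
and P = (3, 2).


Compute successive multiples of P until we hit O:
  1P = (3, 2)
  2P = (3, 3)
  3P = O

ord(P) = 3


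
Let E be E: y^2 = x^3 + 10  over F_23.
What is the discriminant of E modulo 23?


4 a^3 + 27 b^2 = 4*0^3 + 27*10^2 = 0 + 2700 = 2700
Delta = -16 * (2700) = -43200
Delta mod 23 = 17

Delta = 17 (mod 23)


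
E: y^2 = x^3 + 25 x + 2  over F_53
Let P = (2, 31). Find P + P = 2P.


Doubling: s = (3 x1^2 + a) / (2 y1)
s = (3*2^2 + 25) / (2*31) mod 53 = 10
x3 = s^2 - 2 x1 mod 53 = 10^2 - 2*2 = 43
y3 = s (x1 - x3) - y1 mod 53 = 10 * (2 - 43) - 31 = 36

2P = (43, 36)


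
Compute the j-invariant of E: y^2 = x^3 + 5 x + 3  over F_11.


Delta = -16(4 a^3 + 27 b^2) mod 11 = 3
-1728 * (4 a)^3 = -1728 * (4*5)^3 mod 11 = 8
j = 8 * 3^(-1) mod 11 = 10

j = 10 (mod 11)


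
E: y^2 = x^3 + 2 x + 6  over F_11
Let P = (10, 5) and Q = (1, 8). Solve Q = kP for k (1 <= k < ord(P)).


Enumerate multiples of P until we hit Q = (1, 8):
  1P = (10, 5)
  2P = (5, 3)
  3P = (1, 3)
  4P = (1, 8)
Match found at i = 4.

k = 4


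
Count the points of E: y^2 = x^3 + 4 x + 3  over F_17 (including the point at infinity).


For each x in F_17, count y with y^2 = x^3 + 4 x + 3 mod 17:
  x = 1: RHS = 8, y in [5, 12]  -> 2 point(s)
  x = 2: RHS = 2, y in [6, 11]  -> 2 point(s)
  x = 3: RHS = 8, y in [5, 12]  -> 2 point(s)
  x = 4: RHS = 15, y in [7, 10]  -> 2 point(s)
  x = 7: RHS = 0, y in [0]  -> 1 point(s)
  x = 11: RHS = 1, y in [1, 16]  -> 2 point(s)
  x = 13: RHS = 8, y in [5, 12]  -> 2 point(s)
  x = 14: RHS = 15, y in [7, 10]  -> 2 point(s)
  x = 15: RHS = 4, y in [2, 15]  -> 2 point(s)
  x = 16: RHS = 15, y in [7, 10]  -> 2 point(s)
Affine points: 19. Add the point at infinity: total = 20.

#E(F_17) = 20


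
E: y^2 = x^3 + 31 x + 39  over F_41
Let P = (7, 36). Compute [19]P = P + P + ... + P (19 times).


k = 19 = 10011_2 (binary, LSB first: 11001)
Double-and-add from P = (7, 36):
  bit 0 = 1: acc = O + (7, 36) = (7, 36)
  bit 1 = 1: acc = (7, 36) + (6, 20) = (38, 1)
  bit 2 = 0: acc unchanged = (38, 1)
  bit 3 = 0: acc unchanged = (38, 1)
  bit 4 = 1: acc = (38, 1) + (8, 26) = (31, 0)

19P = (31, 0)


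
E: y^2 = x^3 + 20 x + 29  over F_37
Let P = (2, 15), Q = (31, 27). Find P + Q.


P != Q, so use the chord formula.
s = (y2 - y1) / (x2 - x1) = (12) / (29) mod 37 = 17
x3 = s^2 - x1 - x2 mod 37 = 17^2 - 2 - 31 = 34
y3 = s (x1 - x3) - y1 mod 37 = 17 * (2 - 34) - 15 = 33

P + Q = (34, 33)


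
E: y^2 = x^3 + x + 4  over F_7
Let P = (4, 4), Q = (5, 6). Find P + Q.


P != Q, so use the chord formula.
s = (y2 - y1) / (x2 - x1) = (2) / (1) mod 7 = 2
x3 = s^2 - x1 - x2 mod 7 = 2^2 - 4 - 5 = 2
y3 = s (x1 - x3) - y1 mod 7 = 2 * (4 - 2) - 4 = 0

P + Q = (2, 0)


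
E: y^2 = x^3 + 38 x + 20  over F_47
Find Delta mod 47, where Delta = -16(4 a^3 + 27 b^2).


4 a^3 + 27 b^2 = 4*38^3 + 27*20^2 = 219488 + 10800 = 230288
Delta = -16 * (230288) = -3684608
Delta mod 47 = 4

Delta = 4 (mod 47)


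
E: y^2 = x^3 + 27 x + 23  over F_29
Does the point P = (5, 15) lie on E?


Check whether y^2 = x^3 + 27 x + 23 (mod 29) for (x, y) = (5, 15).
LHS: y^2 = 15^2 mod 29 = 22
RHS: x^3 + 27 x + 23 = 5^3 + 27*5 + 23 mod 29 = 22
LHS = RHS

Yes, on the curve


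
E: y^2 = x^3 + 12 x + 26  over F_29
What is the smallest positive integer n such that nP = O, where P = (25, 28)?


Compute successive multiples of P until we hit O:
  1P = (25, 28)
  2P = (9, 14)
  3P = (8, 5)
  4P = (18, 19)
  5P = (6, 13)
  6P = (22, 11)
  7P = (27, 9)
  8P = (2, 0)
  ... (continuing to 16P)
  16P = O

ord(P) = 16
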